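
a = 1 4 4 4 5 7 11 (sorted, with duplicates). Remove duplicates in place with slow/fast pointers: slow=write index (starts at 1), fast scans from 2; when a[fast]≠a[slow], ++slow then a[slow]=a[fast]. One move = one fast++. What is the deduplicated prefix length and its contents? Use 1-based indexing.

slow=1 fast=2: a[fast]=4≠a[slow]=1 write a[2]=4, slow++,fast++
slow=2 fast=3: a[fast]=4=a[slow] dup, fast++
slow=2 fast=4: a[fast]=4=a[slow] dup, fast++
slow=2 fast=5: a[fast]=5≠a[slow]=4 write a[3]=5, slow++,fast++
slow=3 fast=6: a[fast]=7≠a[slow]=5 write a[4]=7, slow++,fast++
slow=4 fast=7: a[fast]=11≠a[slow]=7 write a[5]=11, slow++,fast++

length 5; prefix = [1, 4, 5, 7, 11]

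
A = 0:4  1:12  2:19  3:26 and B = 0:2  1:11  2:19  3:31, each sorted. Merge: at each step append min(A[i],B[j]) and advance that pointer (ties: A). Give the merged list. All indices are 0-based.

i=0 j=0: A[i]=4>B[j]=2 take 2, j++
i=0 j=1: A[i]=4<=B[j]=11 take 4, i++
i=1 j=1: A[i]=12>B[j]=11 take 11, j++
i=1 j=2: A[i]=12<=B[j]=19 take 12, i++
i=2 j=2: A[i]=19<=B[j]=19 take 19, i++
i=3 j=2: A[i]=26>B[j]=19 take 19, j++
i=3 j=3: A[i]=26<=B[j]=31 take 26, i++
i=4 j=3: A done, take B[j]=31, j++

[2, 4, 11, 12, 19, 19, 26, 31]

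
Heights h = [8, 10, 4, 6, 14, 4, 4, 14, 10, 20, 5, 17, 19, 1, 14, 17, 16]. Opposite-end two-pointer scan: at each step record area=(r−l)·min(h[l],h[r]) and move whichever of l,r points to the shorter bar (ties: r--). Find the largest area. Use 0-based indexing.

max area = 168

[0,16] min(8,16)*16=128 best=128 * → l++
[1,16] min(10,16)*15=150 best=150 * → l++
[2,16] min(4,16)*14=56 best=150 → l++
[3,16] min(6,16)*13=78 best=150 → l++
[4,16] min(14,16)*12=168 best=168 * → l++
[5,16] min(4,16)*11=44 best=168 → l++
[6,16] min(4,16)*10=40 best=168 → l++
[7,16] min(14,16)*9=126 best=168 → l++
[8,16] min(10,16)*8=80 best=168 → l++
[9,16] min(20,16)*7=112 best=168 → r--
[9,15] min(20,17)*6=102 best=168 → r--
[9,14] min(20,14)*5=70 best=168 → r--
[9,13] min(20,1)*4=4 best=168 → r--
[9,12] min(20,19)*3=57 best=168 → r--
[9,11] min(20,17)*2=34 best=168 → r--
[9,10] min(20,5)*1=5 best=168 → r--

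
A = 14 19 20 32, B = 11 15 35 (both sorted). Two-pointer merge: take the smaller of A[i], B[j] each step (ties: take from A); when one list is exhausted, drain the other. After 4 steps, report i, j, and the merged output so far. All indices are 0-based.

i=2, j=2, merged so far=[11, 14, 15, 19]

i=0 j=0: A[i]=14>B[j]=11 take 11, j++
i=0 j=1: A[i]=14<=B[j]=15 take 14, i++
i=1 j=1: A[i]=19>B[j]=15 take 15, j++
i=1 j=2: A[i]=19<=B[j]=35 take 19, i++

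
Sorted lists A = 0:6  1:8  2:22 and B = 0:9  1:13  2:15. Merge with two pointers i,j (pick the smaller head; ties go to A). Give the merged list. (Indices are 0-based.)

[6, 8, 9, 13, 15, 22]

i=0 j=0: A[i]=6<=B[j]=9 take 6, i++
i=1 j=0: A[i]=8<=B[j]=9 take 8, i++
i=2 j=0: A[i]=22>B[j]=9 take 9, j++
i=2 j=1: A[i]=22>B[j]=13 take 13, j++
i=2 j=2: A[i]=22>B[j]=15 take 15, j++
i=2 j=3: B done, take A[i]=22, i++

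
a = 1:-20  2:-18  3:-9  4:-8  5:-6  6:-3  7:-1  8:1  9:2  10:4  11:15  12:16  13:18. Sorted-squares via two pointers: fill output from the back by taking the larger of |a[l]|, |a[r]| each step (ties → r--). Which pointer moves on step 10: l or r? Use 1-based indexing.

l

[1,13] |-20|>|18| out[13]=400 → l++
[2,13] |-18|<=|18| out[12]=324 → r--
[2,12] |-18|>|16| out[11]=324 → l++
[3,12] |-9|<=|16| out[10]=256 → r--
[3,11] |-9|<=|15| out[9]=225 → r--
[3,10] |-9|>|4| out[8]=81 → l++
[4,10] |-8|>|4| out[7]=64 → l++
[5,10] |-6|>|4| out[6]=36 → l++
[6,10] |-3|<=|4| out[5]=16 → r--
[6,9] |-3|>|2| out[4]=9 → l++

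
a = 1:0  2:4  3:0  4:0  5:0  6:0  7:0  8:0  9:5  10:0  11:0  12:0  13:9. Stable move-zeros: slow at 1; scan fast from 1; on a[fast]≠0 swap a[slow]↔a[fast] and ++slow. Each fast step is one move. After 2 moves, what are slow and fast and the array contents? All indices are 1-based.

slow=2, fast=3, a=[4, 0, 0, 0, 0, 0, 0, 0, 5, 0, 0, 0, 9]

(s=1,f=1) a[fast]=0 → fast++
(s=1,f=2) a[fast]=4≠0 swap→a[1]=4 → slow++,fast++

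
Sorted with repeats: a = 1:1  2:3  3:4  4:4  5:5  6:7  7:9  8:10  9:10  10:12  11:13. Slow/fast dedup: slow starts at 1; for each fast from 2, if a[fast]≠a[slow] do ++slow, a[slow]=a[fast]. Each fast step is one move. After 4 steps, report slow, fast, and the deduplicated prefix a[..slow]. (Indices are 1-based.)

slow=4, fast=6, prefix=[1, 3, 4, 5]

slow=1 fast=2: a[fast]=3≠a[slow]=1 write a[2]=3, slow++,fast++
slow=2 fast=3: a[fast]=4≠a[slow]=3 write a[3]=4, slow++,fast++
slow=3 fast=4: a[fast]=4=a[slow] dup, fast++
slow=3 fast=5: a[fast]=5≠a[slow]=4 write a[4]=5, slow++,fast++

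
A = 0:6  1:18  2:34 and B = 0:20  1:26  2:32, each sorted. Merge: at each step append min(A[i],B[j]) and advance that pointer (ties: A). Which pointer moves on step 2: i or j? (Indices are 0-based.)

i

i=0 j=0: A[i]=6<=B[j]=20 take 6, i++
i=1 j=0: A[i]=18<=B[j]=20 take 18, i++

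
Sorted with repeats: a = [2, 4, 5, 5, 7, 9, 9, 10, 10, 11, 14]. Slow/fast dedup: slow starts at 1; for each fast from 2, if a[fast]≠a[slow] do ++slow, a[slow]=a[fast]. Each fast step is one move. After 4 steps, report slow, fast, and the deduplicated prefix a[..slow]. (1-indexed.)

slow=1 fast=2: a[fast]=4≠a[slow]=2 write a[2]=4, slow++,fast++
slow=2 fast=3: a[fast]=5≠a[slow]=4 write a[3]=5, slow++,fast++
slow=3 fast=4: a[fast]=5=a[slow] dup, fast++
slow=3 fast=5: a[fast]=7≠a[slow]=5 write a[4]=7, slow++,fast++

slow=4, fast=6, prefix=[2, 4, 5, 7]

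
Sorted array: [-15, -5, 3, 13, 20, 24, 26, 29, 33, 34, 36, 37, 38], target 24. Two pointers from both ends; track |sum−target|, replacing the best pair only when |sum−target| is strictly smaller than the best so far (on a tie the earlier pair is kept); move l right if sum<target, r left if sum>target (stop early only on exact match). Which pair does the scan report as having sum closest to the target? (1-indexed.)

l=1 r=13: -15+38=23 d=1 *, l++
l=2 r=13: -5+38=33 d=9, r--
l=2 r=12: -5+37=32 d=8, r--
l=2 r=11: -5+36=31 d=7, r--
l=2 r=10: -5+34=29 d=5, r--
l=2 r=9: -5+33=28 d=4, r--
l=2 r=8: -5+29=24 d=0 *, stop

pair (-5, 29) with sum 24 (|Δ|=0)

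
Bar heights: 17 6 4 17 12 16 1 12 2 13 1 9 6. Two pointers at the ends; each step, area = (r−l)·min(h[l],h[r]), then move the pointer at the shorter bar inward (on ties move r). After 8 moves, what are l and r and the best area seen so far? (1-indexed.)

[1,13] min(17,6)*12=72 best=72 * → r--
[1,12] min(17,9)*11=99 best=99 * → r--
[1,11] min(17,1)*10=10 best=99 → r--
[1,10] min(17,13)*9=117 best=117 * → r--
[1,9] min(17,2)*8=16 best=117 → r--
[1,8] min(17,12)*7=84 best=117 → r--
[1,7] min(17,1)*6=6 best=117 → r--
[1,6] min(17,16)*5=80 best=117 → r--

l=1, r=5, best area=117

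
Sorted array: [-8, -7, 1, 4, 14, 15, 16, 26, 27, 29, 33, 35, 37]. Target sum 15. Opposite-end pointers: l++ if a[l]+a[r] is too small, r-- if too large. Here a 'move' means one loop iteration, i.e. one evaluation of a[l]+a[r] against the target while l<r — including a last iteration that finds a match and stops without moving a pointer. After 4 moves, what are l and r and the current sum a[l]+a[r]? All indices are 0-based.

l=0, r=8, sum=19

[0,12] -8+37=29 >15 → r--
[0,11] -8+35=27 >15 → r--
[0,10] -8+33=25 >15 → r--
[0,9] -8+29=21 >15 → r--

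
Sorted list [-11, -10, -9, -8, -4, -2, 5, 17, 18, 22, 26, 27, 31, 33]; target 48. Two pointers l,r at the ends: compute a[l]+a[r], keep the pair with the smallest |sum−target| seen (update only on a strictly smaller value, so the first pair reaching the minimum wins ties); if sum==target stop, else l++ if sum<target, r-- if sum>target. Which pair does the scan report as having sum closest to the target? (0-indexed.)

pair (17, 31) with sum 48 (|Δ|=0)

l=0 r=13: -11+33=22 d=26 *, l++
l=1 r=13: -10+33=23 d=25 *, l++
l=2 r=13: -9+33=24 d=24 *, l++
l=3 r=13: -8+33=25 d=23 *, l++
l=4 r=13: -4+33=29 d=19 *, l++
l=5 r=13: -2+33=31 d=17 *, l++
l=6 r=13: 5+33=38 d=10 *, l++
l=7 r=13: 17+33=50 d=2 *, r--
l=7 r=12: 17+31=48 d=0 *, stop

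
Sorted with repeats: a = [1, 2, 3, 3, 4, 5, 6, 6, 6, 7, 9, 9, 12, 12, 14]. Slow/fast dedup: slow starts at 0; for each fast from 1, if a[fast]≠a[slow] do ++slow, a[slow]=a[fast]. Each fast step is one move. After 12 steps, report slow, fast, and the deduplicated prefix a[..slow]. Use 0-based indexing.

slow=0 fast=1: a[fast]=2≠a[slow]=1 write a[1]=2, slow++,fast++
slow=1 fast=2: a[fast]=3≠a[slow]=2 write a[2]=3, slow++,fast++
slow=2 fast=3: a[fast]=3=a[slow] dup, fast++
slow=2 fast=4: a[fast]=4≠a[slow]=3 write a[3]=4, slow++,fast++
slow=3 fast=5: a[fast]=5≠a[slow]=4 write a[4]=5, slow++,fast++
slow=4 fast=6: a[fast]=6≠a[slow]=5 write a[5]=6, slow++,fast++
slow=5 fast=7: a[fast]=6=a[slow] dup, fast++
slow=5 fast=8: a[fast]=6=a[slow] dup, fast++
slow=5 fast=9: a[fast]=7≠a[slow]=6 write a[6]=7, slow++,fast++
slow=6 fast=10: a[fast]=9≠a[slow]=7 write a[7]=9, slow++,fast++
slow=7 fast=11: a[fast]=9=a[slow] dup, fast++
slow=7 fast=12: a[fast]=12≠a[slow]=9 write a[8]=12, slow++,fast++

slow=8, fast=13, prefix=[1, 2, 3, 4, 5, 6, 7, 9, 12]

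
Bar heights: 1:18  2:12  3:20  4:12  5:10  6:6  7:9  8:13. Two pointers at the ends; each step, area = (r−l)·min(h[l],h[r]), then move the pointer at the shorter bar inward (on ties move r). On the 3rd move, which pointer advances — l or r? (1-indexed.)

r

l=1 r=8: min(18,13)*7=91 best=91 *, r--
l=1 r=7: min(18,9)*6=54 best=91, r--
l=1 r=6: min(18,6)*5=30 best=91, r--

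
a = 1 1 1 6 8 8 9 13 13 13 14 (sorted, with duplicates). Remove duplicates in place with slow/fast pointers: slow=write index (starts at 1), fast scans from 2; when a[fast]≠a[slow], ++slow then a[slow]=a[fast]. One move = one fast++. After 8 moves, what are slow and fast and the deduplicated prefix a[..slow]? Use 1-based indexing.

slow=5, fast=10, prefix=[1, 6, 8, 9, 13]

slow=1 fast=2: a[fast]=1=a[slow] dup, fast++
slow=1 fast=3: a[fast]=1=a[slow] dup, fast++
slow=1 fast=4: a[fast]=6≠a[slow]=1 write a[2]=6, slow++,fast++
slow=2 fast=5: a[fast]=8≠a[slow]=6 write a[3]=8, slow++,fast++
slow=3 fast=6: a[fast]=8=a[slow] dup, fast++
slow=3 fast=7: a[fast]=9≠a[slow]=8 write a[4]=9, slow++,fast++
slow=4 fast=8: a[fast]=13≠a[slow]=9 write a[5]=13, slow++,fast++
slow=5 fast=9: a[fast]=13=a[slow] dup, fast++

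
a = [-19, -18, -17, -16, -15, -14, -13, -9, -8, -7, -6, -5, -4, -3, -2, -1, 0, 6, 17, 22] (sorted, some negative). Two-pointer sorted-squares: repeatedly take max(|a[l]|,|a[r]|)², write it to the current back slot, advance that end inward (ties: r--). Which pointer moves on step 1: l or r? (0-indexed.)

l=0 r=19: |-19|<=|22| out[19]=484, r--

r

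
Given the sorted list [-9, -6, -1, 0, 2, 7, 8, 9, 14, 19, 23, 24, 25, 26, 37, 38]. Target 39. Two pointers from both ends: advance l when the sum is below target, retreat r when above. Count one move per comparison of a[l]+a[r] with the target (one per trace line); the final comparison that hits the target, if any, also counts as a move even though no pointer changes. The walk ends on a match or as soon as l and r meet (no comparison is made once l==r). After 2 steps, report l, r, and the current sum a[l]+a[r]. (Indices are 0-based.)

l=0 r=15: -9+38=29 <39, l++
l=1 r=15: -6+38=32 <39, l++

l=2, r=15, sum=37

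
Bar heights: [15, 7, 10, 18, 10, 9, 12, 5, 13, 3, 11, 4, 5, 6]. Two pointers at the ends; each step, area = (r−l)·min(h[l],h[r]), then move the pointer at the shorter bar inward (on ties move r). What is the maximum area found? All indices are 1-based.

max area = 110

l=1 r=14: min(15,6)*13=78 best=78 *, r--
l=1 r=13: min(15,5)*12=60 best=78, r--
l=1 r=12: min(15,4)*11=44 best=78, r--
l=1 r=11: min(15,11)*10=110 best=110 *, r--
l=1 r=10: min(15,3)*9=27 best=110, r--
l=1 r=9: min(15,13)*8=104 best=110, r--
l=1 r=8: min(15,5)*7=35 best=110, r--
l=1 r=7: min(15,12)*6=72 best=110, r--
l=1 r=6: min(15,9)*5=45 best=110, r--
l=1 r=5: min(15,10)*4=40 best=110, r--
l=1 r=4: min(15,18)*3=45 best=110, l++
l=2 r=4: min(7,18)*2=14 best=110, l++
l=3 r=4: min(10,18)*1=10 best=110, l++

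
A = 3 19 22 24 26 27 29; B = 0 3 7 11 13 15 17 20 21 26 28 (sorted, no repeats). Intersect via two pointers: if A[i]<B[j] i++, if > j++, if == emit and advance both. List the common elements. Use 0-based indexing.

intersection = [3, 26]

i=0 j=0: 3>0, j++
i=0 j=1: 3==3 emit, i++,j++
i=1 j=2: 19>7, j++
i=1 j=3: 19>11, j++
i=1 j=4: 19>13, j++
i=1 j=5: 19>15, j++
i=1 j=6: 19>17, j++
i=1 j=7: 19<20, i++
i=2 j=7: 22>20, j++
i=2 j=8: 22>21, j++
i=2 j=9: 22<26, i++
i=3 j=9: 24<26, i++
i=4 j=9: 26==26 emit, i++,j++
i=5 j=10: 27<28, i++
i=6 j=10: 29>28, j++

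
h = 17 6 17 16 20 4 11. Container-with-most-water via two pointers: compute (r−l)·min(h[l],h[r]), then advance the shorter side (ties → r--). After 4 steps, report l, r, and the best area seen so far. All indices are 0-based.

l=0 r=6: min(17,11)*6=66 best=66 *, r--
l=0 r=5: min(17,4)*5=20 best=66, r--
l=0 r=4: min(17,20)*4=68 best=68 *, l++
l=1 r=4: min(6,20)*3=18 best=68, l++

l=2, r=4, best area=68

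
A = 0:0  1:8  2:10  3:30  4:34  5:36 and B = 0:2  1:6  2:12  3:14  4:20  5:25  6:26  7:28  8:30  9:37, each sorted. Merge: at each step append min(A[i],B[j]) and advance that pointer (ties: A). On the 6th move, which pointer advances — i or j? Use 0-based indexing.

j

i=0 j=0: A[i]=0<=B[j]=2 take 0, i++
i=1 j=0: A[i]=8>B[j]=2 take 2, j++
i=1 j=1: A[i]=8>B[j]=6 take 6, j++
i=1 j=2: A[i]=8<=B[j]=12 take 8, i++
i=2 j=2: A[i]=10<=B[j]=12 take 10, i++
i=3 j=2: A[i]=30>B[j]=12 take 12, j++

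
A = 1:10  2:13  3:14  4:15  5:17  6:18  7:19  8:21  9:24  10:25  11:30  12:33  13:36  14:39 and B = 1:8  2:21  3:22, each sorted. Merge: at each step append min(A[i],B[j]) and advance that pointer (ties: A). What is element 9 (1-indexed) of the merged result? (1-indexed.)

i=1 j=1: A[i]=10>B[j]=8 take 8, j++
i=1 j=2: A[i]=10<=B[j]=21 take 10, i++
i=2 j=2: A[i]=13<=B[j]=21 take 13, i++
i=3 j=2: A[i]=14<=B[j]=21 take 14, i++
i=4 j=2: A[i]=15<=B[j]=21 take 15, i++
i=5 j=2: A[i]=17<=B[j]=21 take 17, i++
i=6 j=2: A[i]=18<=B[j]=21 take 18, i++
i=7 j=2: A[i]=19<=B[j]=21 take 19, i++
i=8 j=2: A[i]=21<=B[j]=21 take 21, i++
i=9 j=2: A[i]=24>B[j]=21 take 21, j++
i=9 j=3: A[i]=24>B[j]=22 take 22, j++
i=9 j=4: B done, take A[i]=24, i++
i=10 j=4: B done, take A[i]=25, i++
i=11 j=4: B done, take A[i]=30, i++
i=12 j=4: B done, take A[i]=33, i++
i=13 j=4: B done, take A[i]=36, i++
i=14 j=4: B done, take A[i]=39, i++

merged[9] = 21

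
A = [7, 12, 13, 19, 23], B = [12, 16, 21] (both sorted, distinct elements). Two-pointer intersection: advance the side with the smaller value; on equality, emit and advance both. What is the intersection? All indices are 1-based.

intersection = [12]

[i=1,j=1] 7<12 → i++
[i=2,j=1] 12==12 emit → i++,j++
[i=3,j=2] 13<16 → i++
[i=4,j=2] 19>16 → j++
[i=4,j=3] 19<21 → i++
[i=5,j=3] 23>21 → j++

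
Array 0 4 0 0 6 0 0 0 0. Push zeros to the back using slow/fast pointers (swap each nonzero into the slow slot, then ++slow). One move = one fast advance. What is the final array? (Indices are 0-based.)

[4, 6, 0, 0, 0, 0, 0, 0, 0]

(s=0,f=0) a[fast]=0 → fast++
(s=0,f=1) a[fast]=4≠0 swap→a[0]=4 → slow++,fast++
(s=1,f=2) a[fast]=0 → fast++
(s=1,f=3) a[fast]=0 → fast++
(s=1,f=4) a[fast]=6≠0 swap→a[1]=6 → slow++,fast++
(s=2,f=5) a[fast]=0 → fast++
(s=2,f=6) a[fast]=0 → fast++
(s=2,f=7) a[fast]=0 → fast++
(s=2,f=8) a[fast]=0 → fast++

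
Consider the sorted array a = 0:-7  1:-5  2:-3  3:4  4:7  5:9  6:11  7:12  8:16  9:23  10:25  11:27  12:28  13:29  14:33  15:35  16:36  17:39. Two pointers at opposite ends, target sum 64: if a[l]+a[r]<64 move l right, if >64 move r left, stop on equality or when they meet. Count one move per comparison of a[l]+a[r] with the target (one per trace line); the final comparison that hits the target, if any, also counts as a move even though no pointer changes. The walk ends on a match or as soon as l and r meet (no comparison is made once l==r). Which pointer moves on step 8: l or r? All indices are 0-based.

l

[0,17] -7+39=32 <64 → l++
[1,17] -5+39=34 <64 → l++
[2,17] -3+39=36 <64 → l++
[3,17] 4+39=43 <64 → l++
[4,17] 7+39=46 <64 → l++
[5,17] 9+39=48 <64 → l++
[6,17] 11+39=50 <64 → l++
[7,17] 12+39=51 <64 → l++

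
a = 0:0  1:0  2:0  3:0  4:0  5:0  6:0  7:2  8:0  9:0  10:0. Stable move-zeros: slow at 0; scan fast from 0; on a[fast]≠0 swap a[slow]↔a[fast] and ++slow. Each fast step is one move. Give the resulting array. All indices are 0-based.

[2, 0, 0, 0, 0, 0, 0, 0, 0, 0, 0]

(s=0,f=0) a[fast]=0 → fast++
(s=0,f=1) a[fast]=0 → fast++
(s=0,f=2) a[fast]=0 → fast++
(s=0,f=3) a[fast]=0 → fast++
(s=0,f=4) a[fast]=0 → fast++
(s=0,f=5) a[fast]=0 → fast++
(s=0,f=6) a[fast]=0 → fast++
(s=0,f=7) a[fast]=2≠0 swap→a[0]=2 → slow++,fast++
(s=1,f=8) a[fast]=0 → fast++
(s=1,f=9) a[fast]=0 → fast++
(s=1,f=10) a[fast]=0 → fast++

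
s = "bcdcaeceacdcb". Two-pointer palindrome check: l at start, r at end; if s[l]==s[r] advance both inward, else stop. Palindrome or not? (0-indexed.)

l=0 r=12: 'b'=='b', l++,r--
l=1 r=11: 'c'=='c', l++,r--
l=2 r=10: 'd'=='d', l++,r--
l=3 r=9: 'c'=='c', l++,r--
l=4 r=8: 'a'=='a', l++,r--
l=5 r=7: 'e'=='e', l++,r--

palindrome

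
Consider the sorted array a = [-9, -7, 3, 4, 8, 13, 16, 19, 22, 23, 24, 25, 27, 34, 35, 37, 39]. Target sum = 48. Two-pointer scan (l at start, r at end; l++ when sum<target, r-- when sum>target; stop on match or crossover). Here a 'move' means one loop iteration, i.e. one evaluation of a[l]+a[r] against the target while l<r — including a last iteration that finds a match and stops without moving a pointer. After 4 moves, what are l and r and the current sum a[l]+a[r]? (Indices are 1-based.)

l=1 r=17: -9+39=30 <48, l++
l=2 r=17: -7+39=32 <48, l++
l=3 r=17: 3+39=42 <48, l++
l=4 r=17: 4+39=43 <48, l++

l=5, r=17, sum=47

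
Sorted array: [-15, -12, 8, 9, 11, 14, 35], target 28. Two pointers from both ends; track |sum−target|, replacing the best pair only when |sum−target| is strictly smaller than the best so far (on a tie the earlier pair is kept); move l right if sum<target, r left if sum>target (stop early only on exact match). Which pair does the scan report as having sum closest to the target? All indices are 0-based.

[0,6] -15+35=20 d=8 * → l++
[1,6] -12+35=23 d=5 * → l++
[2,6] 8+35=43 d=15 → r--
[2,5] 8+14=22 d=6 → l++
[3,5] 9+14=23 d=5 → l++
[4,5] 11+14=25 d=3 * → l++

pair (11, 14) with sum 25 (|Δ|=3)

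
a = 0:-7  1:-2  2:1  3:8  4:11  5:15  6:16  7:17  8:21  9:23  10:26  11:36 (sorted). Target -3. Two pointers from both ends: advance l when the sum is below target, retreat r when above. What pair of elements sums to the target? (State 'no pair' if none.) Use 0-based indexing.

[0,11] -7+36=29 >-3 → r--
[0,10] -7+26=19 >-3 → r--
[0,9] -7+23=16 >-3 → r--
[0,8] -7+21=14 >-3 → r--
[0,7] -7+17=10 >-3 → r--
[0,6] -7+16=9 >-3 → r--
[0,5] -7+15=8 >-3 → r--
[0,4] -7+11=4 >-3 → r--
[0,3] -7+8=1 >-3 → r--
[0,2] -7+1=-6 <-3 → l++
[1,2] -2+1=-1 >-3 → r--

no pair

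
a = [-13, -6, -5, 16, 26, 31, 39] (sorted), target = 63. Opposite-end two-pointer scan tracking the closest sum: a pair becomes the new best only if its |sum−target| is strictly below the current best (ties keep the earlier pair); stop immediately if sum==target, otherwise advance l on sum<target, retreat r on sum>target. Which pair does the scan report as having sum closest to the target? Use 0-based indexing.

pair (26, 39) with sum 65 (|Δ|=2)

l=0 r=6: -13+39=26 d=37 *, l++
l=1 r=6: -6+39=33 d=30 *, l++
l=2 r=6: -5+39=34 d=29 *, l++
l=3 r=6: 16+39=55 d=8 *, l++
l=4 r=6: 26+39=65 d=2 *, r--
l=4 r=5: 26+31=57 d=6, l++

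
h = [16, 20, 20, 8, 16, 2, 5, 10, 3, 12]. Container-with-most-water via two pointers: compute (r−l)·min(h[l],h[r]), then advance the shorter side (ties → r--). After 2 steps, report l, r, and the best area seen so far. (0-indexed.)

[0,9] min(16,12)*9=108 best=108 * → r--
[0,8] min(16,3)*8=24 best=108 → r--

l=0, r=7, best area=108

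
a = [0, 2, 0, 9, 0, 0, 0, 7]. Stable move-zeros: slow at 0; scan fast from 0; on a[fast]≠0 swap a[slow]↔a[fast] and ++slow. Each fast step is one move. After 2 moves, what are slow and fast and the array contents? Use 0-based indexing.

slow=1, fast=2, a=[2, 0, 0, 9, 0, 0, 0, 7]

slow=0 fast=0: a[fast]=0, fast++
slow=0 fast=1: a[fast]=2≠0 swap→a[0]=2, slow++,fast++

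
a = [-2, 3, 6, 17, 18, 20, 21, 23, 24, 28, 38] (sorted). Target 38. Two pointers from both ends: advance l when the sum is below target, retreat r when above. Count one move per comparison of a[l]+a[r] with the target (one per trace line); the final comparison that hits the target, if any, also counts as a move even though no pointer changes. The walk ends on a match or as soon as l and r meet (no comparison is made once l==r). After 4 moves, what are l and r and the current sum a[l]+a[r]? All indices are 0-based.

l=3, r=9, sum=45

l=0 r=10: -2+38=36 <38, l++
l=1 r=10: 3+38=41 >38, r--
l=1 r=9: 3+28=31 <38, l++
l=2 r=9: 6+28=34 <38, l++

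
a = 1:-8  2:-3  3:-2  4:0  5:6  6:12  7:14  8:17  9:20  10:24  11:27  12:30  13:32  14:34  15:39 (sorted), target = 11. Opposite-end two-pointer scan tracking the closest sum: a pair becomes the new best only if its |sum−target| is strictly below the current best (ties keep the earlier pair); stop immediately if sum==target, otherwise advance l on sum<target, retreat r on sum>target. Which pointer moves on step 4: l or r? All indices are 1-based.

r

l=1 r=15: -8+39=31 d=20 *, r--
l=1 r=14: -8+34=26 d=15 *, r--
l=1 r=13: -8+32=24 d=13 *, r--
l=1 r=12: -8+30=22 d=11 *, r--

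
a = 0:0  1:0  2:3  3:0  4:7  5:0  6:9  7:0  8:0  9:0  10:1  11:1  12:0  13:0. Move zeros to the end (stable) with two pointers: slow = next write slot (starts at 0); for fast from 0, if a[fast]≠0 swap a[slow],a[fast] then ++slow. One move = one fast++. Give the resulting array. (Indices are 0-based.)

(s=0,f=0) a[fast]=0 → fast++
(s=0,f=1) a[fast]=0 → fast++
(s=0,f=2) a[fast]=3≠0 swap→a[0]=3 → slow++,fast++
(s=1,f=3) a[fast]=0 → fast++
(s=1,f=4) a[fast]=7≠0 swap→a[1]=7 → slow++,fast++
(s=2,f=5) a[fast]=0 → fast++
(s=2,f=6) a[fast]=9≠0 swap→a[2]=9 → slow++,fast++
(s=3,f=7) a[fast]=0 → fast++
(s=3,f=8) a[fast]=0 → fast++
(s=3,f=9) a[fast]=0 → fast++
(s=3,f=10) a[fast]=1≠0 swap→a[3]=1 → slow++,fast++
(s=4,f=11) a[fast]=1≠0 swap→a[4]=1 → slow++,fast++
(s=5,f=12) a[fast]=0 → fast++
(s=5,f=13) a[fast]=0 → fast++

[3, 7, 9, 1, 1, 0, 0, 0, 0, 0, 0, 0, 0, 0]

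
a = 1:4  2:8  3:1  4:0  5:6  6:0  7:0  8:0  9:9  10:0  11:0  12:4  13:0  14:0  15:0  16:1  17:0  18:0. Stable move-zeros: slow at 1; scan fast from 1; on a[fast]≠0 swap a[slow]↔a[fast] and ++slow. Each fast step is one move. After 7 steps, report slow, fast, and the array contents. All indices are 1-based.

(s=1,f=1) a[fast]=4≠0 swap→a[1]=4 → slow++,fast++
(s=2,f=2) a[fast]=8≠0 swap→a[2]=8 → slow++,fast++
(s=3,f=3) a[fast]=1≠0 swap→a[3]=1 → slow++,fast++
(s=4,f=4) a[fast]=0 → fast++
(s=4,f=5) a[fast]=6≠0 swap→a[4]=6 → slow++,fast++
(s=5,f=6) a[fast]=0 → fast++
(s=5,f=7) a[fast]=0 → fast++

slow=5, fast=8, a=[4, 8, 1, 6, 0, 0, 0, 0, 9, 0, 0, 4, 0, 0, 0, 1, 0, 0]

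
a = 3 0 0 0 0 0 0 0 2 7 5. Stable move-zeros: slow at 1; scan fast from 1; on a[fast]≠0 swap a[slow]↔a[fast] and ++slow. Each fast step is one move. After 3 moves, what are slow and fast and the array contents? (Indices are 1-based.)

slow=1 fast=1: a[fast]=3≠0 swap→a[1]=3, slow++,fast++
slow=2 fast=2: a[fast]=0, fast++
slow=2 fast=3: a[fast]=0, fast++

slow=2, fast=4, a=[3, 0, 0, 0, 0, 0, 0, 0, 2, 7, 5]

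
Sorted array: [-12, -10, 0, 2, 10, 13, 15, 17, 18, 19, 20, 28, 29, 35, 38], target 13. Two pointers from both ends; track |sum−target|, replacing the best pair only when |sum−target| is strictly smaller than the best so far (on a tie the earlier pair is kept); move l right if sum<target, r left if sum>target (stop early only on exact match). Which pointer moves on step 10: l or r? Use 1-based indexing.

[1,15] -12+38=26 d=13 * → r--
[1,14] -12+35=23 d=10 * → r--
[1,13] -12+29=17 d=4 * → r--
[1,12] -12+28=16 d=3 * → r--
[1,11] -12+20=8 d=5 → l++
[2,11] -10+20=10 d=3 → l++
[3,11] 0+20=20 d=7 → r--
[3,10] 0+19=19 d=6 → r--
[3,9] 0+18=18 d=5 → r--
[3,8] 0+17=17 d=4 → r--

r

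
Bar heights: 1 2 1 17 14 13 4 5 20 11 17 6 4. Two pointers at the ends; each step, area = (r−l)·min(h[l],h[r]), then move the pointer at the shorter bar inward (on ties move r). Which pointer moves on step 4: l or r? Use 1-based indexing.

[1,13] min(1,4)*12=12 best=12 * → l++
[2,13] min(2,4)*11=22 best=22 * → l++
[3,13] min(1,4)*10=10 best=22 → l++
[4,13] min(17,4)*9=36 best=36 * → r--

r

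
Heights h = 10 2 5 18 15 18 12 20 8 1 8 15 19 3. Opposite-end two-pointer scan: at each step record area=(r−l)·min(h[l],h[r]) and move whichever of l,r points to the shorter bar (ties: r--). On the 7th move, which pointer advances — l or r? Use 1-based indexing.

l=1 r=14: min(10,3)*13=39 best=39 *, r--
l=1 r=13: min(10,19)*12=120 best=120 *, l++
l=2 r=13: min(2,19)*11=22 best=120, l++
l=3 r=13: min(5,19)*10=50 best=120, l++
l=4 r=13: min(18,19)*9=162 best=162 *, l++
l=5 r=13: min(15,19)*8=120 best=162, l++
l=6 r=13: min(18,19)*7=126 best=162, l++

l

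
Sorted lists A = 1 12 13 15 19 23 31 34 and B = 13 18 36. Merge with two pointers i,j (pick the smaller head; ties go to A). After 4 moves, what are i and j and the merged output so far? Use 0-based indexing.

[i=0,j=0] A[i]=1<=B[j]=13 take 1 → i++
[i=1,j=0] A[i]=12<=B[j]=13 take 12 → i++
[i=2,j=0] A[i]=13<=B[j]=13 take 13 → i++
[i=3,j=0] A[i]=15>B[j]=13 take 13 → j++

i=3, j=1, merged so far=[1, 12, 13, 13]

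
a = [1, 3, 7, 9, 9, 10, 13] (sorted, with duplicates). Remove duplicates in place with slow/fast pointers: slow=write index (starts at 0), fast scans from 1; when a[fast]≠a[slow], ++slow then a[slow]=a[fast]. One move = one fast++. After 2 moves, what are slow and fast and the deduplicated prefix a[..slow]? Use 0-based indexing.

slow=0 fast=1: a[fast]=3≠a[slow]=1 write a[1]=3, slow++,fast++
slow=1 fast=2: a[fast]=7≠a[slow]=3 write a[2]=7, slow++,fast++

slow=2, fast=3, prefix=[1, 3, 7]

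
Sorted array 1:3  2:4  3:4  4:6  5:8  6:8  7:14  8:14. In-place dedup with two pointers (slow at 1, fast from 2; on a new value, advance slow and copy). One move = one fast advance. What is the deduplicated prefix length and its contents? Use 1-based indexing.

length 5; prefix = [3, 4, 6, 8, 14]

(s=1,f=2) a[fast]=4≠a[slow]=3 write a[2]=4 → slow++,fast++
(s=2,f=3) a[fast]=4=a[slow] dup → fast++
(s=2,f=4) a[fast]=6≠a[slow]=4 write a[3]=6 → slow++,fast++
(s=3,f=5) a[fast]=8≠a[slow]=6 write a[4]=8 → slow++,fast++
(s=4,f=6) a[fast]=8=a[slow] dup → fast++
(s=4,f=7) a[fast]=14≠a[slow]=8 write a[5]=14 → slow++,fast++
(s=5,f=8) a[fast]=14=a[slow] dup → fast++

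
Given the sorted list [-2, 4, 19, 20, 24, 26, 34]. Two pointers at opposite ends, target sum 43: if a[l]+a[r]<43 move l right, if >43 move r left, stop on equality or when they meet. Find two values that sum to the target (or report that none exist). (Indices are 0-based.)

(19, 24)

l=0 r=6: -2+34=32 <43, l++
l=1 r=6: 4+34=38 <43, l++
l=2 r=6: 19+34=53 >43, r--
l=2 r=5: 19+26=45 >43, r--
l=2 r=4: 19+24=43, found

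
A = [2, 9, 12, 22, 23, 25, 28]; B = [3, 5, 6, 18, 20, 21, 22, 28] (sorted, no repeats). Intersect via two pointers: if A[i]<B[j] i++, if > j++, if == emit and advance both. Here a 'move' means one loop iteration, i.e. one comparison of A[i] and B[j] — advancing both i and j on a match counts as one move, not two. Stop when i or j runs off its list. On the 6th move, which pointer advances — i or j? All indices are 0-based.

i=0 j=0: 2<3, i++
i=1 j=0: 9>3, j++
i=1 j=1: 9>5, j++
i=1 j=2: 9>6, j++
i=1 j=3: 9<18, i++
i=2 j=3: 12<18, i++

i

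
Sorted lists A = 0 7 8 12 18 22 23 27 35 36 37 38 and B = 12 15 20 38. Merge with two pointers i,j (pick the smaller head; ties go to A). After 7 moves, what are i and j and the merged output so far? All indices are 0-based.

[i=0,j=0] A[i]=0<=B[j]=12 take 0 → i++
[i=1,j=0] A[i]=7<=B[j]=12 take 7 → i++
[i=2,j=0] A[i]=8<=B[j]=12 take 8 → i++
[i=3,j=0] A[i]=12<=B[j]=12 take 12 → i++
[i=4,j=0] A[i]=18>B[j]=12 take 12 → j++
[i=4,j=1] A[i]=18>B[j]=15 take 15 → j++
[i=4,j=2] A[i]=18<=B[j]=20 take 18 → i++

i=5, j=2, merged so far=[0, 7, 8, 12, 12, 15, 18]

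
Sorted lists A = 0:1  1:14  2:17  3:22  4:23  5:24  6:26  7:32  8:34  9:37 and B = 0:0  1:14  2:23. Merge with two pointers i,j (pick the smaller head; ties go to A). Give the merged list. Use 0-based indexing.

i=0 j=0: A[i]=1>B[j]=0 take 0, j++
i=0 j=1: A[i]=1<=B[j]=14 take 1, i++
i=1 j=1: A[i]=14<=B[j]=14 take 14, i++
i=2 j=1: A[i]=17>B[j]=14 take 14, j++
i=2 j=2: A[i]=17<=B[j]=23 take 17, i++
i=3 j=2: A[i]=22<=B[j]=23 take 22, i++
i=4 j=2: A[i]=23<=B[j]=23 take 23, i++
i=5 j=2: A[i]=24>B[j]=23 take 23, j++
i=5 j=3: B done, take A[i]=24, i++
i=6 j=3: B done, take A[i]=26, i++
i=7 j=3: B done, take A[i]=32, i++
i=8 j=3: B done, take A[i]=34, i++
i=9 j=3: B done, take A[i]=37, i++

[0, 1, 14, 14, 17, 22, 23, 23, 24, 26, 32, 34, 37]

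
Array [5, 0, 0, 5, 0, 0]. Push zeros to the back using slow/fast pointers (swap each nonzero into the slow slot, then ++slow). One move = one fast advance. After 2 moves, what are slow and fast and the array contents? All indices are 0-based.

(s=0,f=0) a[fast]=5≠0 swap→a[0]=5 → slow++,fast++
(s=1,f=1) a[fast]=0 → fast++

slow=1, fast=2, a=[5, 0, 0, 5, 0, 0]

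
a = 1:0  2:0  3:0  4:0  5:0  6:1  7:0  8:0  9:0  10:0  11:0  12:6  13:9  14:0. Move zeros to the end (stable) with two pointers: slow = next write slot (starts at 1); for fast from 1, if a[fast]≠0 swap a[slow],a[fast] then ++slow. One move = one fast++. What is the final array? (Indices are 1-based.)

[1, 6, 9, 0, 0, 0, 0, 0, 0, 0, 0, 0, 0, 0]

slow=1 fast=1: a[fast]=0, fast++
slow=1 fast=2: a[fast]=0, fast++
slow=1 fast=3: a[fast]=0, fast++
slow=1 fast=4: a[fast]=0, fast++
slow=1 fast=5: a[fast]=0, fast++
slow=1 fast=6: a[fast]=1≠0 swap→a[1]=1, slow++,fast++
slow=2 fast=7: a[fast]=0, fast++
slow=2 fast=8: a[fast]=0, fast++
slow=2 fast=9: a[fast]=0, fast++
slow=2 fast=10: a[fast]=0, fast++
slow=2 fast=11: a[fast]=0, fast++
slow=2 fast=12: a[fast]=6≠0 swap→a[2]=6, slow++,fast++
slow=3 fast=13: a[fast]=9≠0 swap→a[3]=9, slow++,fast++
slow=4 fast=14: a[fast]=0, fast++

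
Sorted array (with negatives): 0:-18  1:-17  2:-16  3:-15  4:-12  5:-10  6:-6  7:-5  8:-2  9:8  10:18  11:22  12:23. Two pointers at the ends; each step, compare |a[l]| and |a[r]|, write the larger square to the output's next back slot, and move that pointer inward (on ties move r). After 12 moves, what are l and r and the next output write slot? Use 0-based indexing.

[0,12] |-18|<=|23| out[12]=529 → r--
[0,11] |-18|<=|22| out[11]=484 → r--
[0,10] |-18|<=|18| out[10]=324 → r--
[0,9] |-18|>|8| out[9]=324 → l++
[1,9] |-17|>|8| out[8]=289 → l++
[2,9] |-16|>|8| out[7]=256 → l++
[3,9] |-15|>|8| out[6]=225 → l++
[4,9] |-12|>|8| out[5]=144 → l++
[5,9] |-10|>|8| out[4]=100 → l++
[6,9] |-6|<=|8| out[3]=64 → r--
[6,8] |-6|>|-2| out[2]=36 → l++
[7,8] |-5|>|-2| out[1]=25 → l++

l=8, r=8, next write slot=0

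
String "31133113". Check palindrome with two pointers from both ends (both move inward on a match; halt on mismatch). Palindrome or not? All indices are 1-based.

palindrome

[1,8] '3'=='3' → l++,r--
[2,7] '1'=='1' → l++,r--
[3,6] '1'=='1' → l++,r--
[4,5] '3'=='3' → l++,r--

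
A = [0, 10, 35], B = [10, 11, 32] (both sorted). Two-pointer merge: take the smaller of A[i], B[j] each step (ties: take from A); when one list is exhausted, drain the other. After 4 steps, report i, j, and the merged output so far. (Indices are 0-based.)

i=0 j=0: A[i]=0<=B[j]=10 take 0, i++
i=1 j=0: A[i]=10<=B[j]=10 take 10, i++
i=2 j=0: A[i]=35>B[j]=10 take 10, j++
i=2 j=1: A[i]=35>B[j]=11 take 11, j++

i=2, j=2, merged so far=[0, 10, 10, 11]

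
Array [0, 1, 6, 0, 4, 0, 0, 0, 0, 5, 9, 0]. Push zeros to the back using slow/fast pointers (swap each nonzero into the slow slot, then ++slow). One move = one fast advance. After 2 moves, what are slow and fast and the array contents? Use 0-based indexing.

slow=0 fast=0: a[fast]=0, fast++
slow=0 fast=1: a[fast]=1≠0 swap→a[0]=1, slow++,fast++

slow=1, fast=2, a=[1, 0, 6, 0, 4, 0, 0, 0, 0, 5, 9, 0]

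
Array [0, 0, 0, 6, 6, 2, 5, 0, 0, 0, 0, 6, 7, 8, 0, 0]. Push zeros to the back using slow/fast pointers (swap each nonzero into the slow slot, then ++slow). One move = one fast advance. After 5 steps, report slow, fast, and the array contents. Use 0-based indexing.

slow=2, fast=5, a=[6, 6, 0, 0, 0, 2, 5, 0, 0, 0, 0, 6, 7, 8, 0, 0]

(s=0,f=0) a[fast]=0 → fast++
(s=0,f=1) a[fast]=0 → fast++
(s=0,f=2) a[fast]=0 → fast++
(s=0,f=3) a[fast]=6≠0 swap→a[0]=6 → slow++,fast++
(s=1,f=4) a[fast]=6≠0 swap→a[1]=6 → slow++,fast++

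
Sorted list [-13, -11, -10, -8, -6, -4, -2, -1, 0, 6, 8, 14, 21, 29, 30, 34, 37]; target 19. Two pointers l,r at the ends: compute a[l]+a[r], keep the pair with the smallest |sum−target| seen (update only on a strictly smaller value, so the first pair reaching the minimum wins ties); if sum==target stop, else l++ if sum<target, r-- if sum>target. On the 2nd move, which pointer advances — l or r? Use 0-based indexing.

[0,16] -13+37=24 d=5 * → r--
[0,15] -13+34=21 d=2 * → r--

r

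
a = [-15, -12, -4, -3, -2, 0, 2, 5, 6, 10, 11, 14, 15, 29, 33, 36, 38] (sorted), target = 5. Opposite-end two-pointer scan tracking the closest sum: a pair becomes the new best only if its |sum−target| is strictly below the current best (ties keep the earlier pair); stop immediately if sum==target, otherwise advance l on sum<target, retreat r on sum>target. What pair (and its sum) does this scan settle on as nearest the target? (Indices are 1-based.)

[1,17] -15+38=23 d=18 * → r--
[1,16] -15+36=21 d=16 * → r--
[1,15] -15+33=18 d=13 * → r--
[1,14] -15+29=14 d=9 * → r--
[1,13] -15+15=0 d=5 * → l++
[2,13] -12+15=3 d=2 * → l++
[3,13] -4+15=11 d=6 → r--
[3,12] -4+14=10 d=5 → r--
[3,11] -4+11=7 d=2 → r--
[3,10] -4+10=6 d=1 * → r--
[3,9] -4+6=2 d=3 → l++
[4,9] -3+6=3 d=2 → l++
[5,9] -2+6=4 d=1 → l++
[6,9] 0+6=6 d=1 → r--
[6,8] 0+5=5 d=0 * → stop

pair (0, 5) with sum 5 (|Δ|=0)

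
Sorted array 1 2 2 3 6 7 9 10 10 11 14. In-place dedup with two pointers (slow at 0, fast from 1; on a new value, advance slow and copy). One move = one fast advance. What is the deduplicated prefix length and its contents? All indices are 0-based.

slow=0 fast=1: a[fast]=2≠a[slow]=1 write a[1]=2, slow++,fast++
slow=1 fast=2: a[fast]=2=a[slow] dup, fast++
slow=1 fast=3: a[fast]=3≠a[slow]=2 write a[2]=3, slow++,fast++
slow=2 fast=4: a[fast]=6≠a[slow]=3 write a[3]=6, slow++,fast++
slow=3 fast=5: a[fast]=7≠a[slow]=6 write a[4]=7, slow++,fast++
slow=4 fast=6: a[fast]=9≠a[slow]=7 write a[5]=9, slow++,fast++
slow=5 fast=7: a[fast]=10≠a[slow]=9 write a[6]=10, slow++,fast++
slow=6 fast=8: a[fast]=10=a[slow] dup, fast++
slow=6 fast=9: a[fast]=11≠a[slow]=10 write a[7]=11, slow++,fast++
slow=7 fast=10: a[fast]=14≠a[slow]=11 write a[8]=14, slow++,fast++

length 9; prefix = [1, 2, 3, 6, 7, 9, 10, 11, 14]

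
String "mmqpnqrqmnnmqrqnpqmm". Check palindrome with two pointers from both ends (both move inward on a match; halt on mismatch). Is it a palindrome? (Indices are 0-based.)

l=0 r=19: 'm'=='m', l++,r--
l=1 r=18: 'm'=='m', l++,r--
l=2 r=17: 'q'=='q', l++,r--
l=3 r=16: 'p'=='p', l++,r--
l=4 r=15: 'n'=='n', l++,r--
l=5 r=14: 'q'=='q', l++,r--
l=6 r=13: 'r'=='r', l++,r--
l=7 r=12: 'q'=='q', l++,r--
l=8 r=11: 'm'=='m', l++,r--
l=9 r=10: 'n'=='n', l++,r--

palindrome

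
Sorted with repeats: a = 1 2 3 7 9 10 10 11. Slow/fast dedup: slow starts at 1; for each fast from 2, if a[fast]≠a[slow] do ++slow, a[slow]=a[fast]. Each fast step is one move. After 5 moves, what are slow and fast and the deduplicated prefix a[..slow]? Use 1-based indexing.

slow=6, fast=7, prefix=[1, 2, 3, 7, 9, 10]

(s=1,f=2) a[fast]=2≠a[slow]=1 write a[2]=2 → slow++,fast++
(s=2,f=3) a[fast]=3≠a[slow]=2 write a[3]=3 → slow++,fast++
(s=3,f=4) a[fast]=7≠a[slow]=3 write a[4]=7 → slow++,fast++
(s=4,f=5) a[fast]=9≠a[slow]=7 write a[5]=9 → slow++,fast++
(s=5,f=6) a[fast]=10≠a[slow]=9 write a[6]=10 → slow++,fast++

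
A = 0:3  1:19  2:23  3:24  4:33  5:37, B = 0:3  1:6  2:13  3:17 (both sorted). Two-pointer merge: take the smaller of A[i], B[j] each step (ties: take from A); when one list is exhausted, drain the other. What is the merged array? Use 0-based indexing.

[3, 3, 6, 13, 17, 19, 23, 24, 33, 37]

i=0 j=0: A[i]=3<=B[j]=3 take 3, i++
i=1 j=0: A[i]=19>B[j]=3 take 3, j++
i=1 j=1: A[i]=19>B[j]=6 take 6, j++
i=1 j=2: A[i]=19>B[j]=13 take 13, j++
i=1 j=3: A[i]=19>B[j]=17 take 17, j++
i=1 j=4: B done, take A[i]=19, i++
i=2 j=4: B done, take A[i]=23, i++
i=3 j=4: B done, take A[i]=24, i++
i=4 j=4: B done, take A[i]=33, i++
i=5 j=4: B done, take A[i]=37, i++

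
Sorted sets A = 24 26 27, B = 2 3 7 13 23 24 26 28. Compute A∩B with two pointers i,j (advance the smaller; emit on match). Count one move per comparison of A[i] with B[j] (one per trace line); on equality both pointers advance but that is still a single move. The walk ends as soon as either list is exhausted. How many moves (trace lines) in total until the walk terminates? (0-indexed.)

i=0 j=0: 24>2, j++
i=0 j=1: 24>3, j++
i=0 j=2: 24>7, j++
i=0 j=3: 24>13, j++
i=0 j=4: 24>23, j++
i=0 j=5: 24==24 emit, i++,j++
i=1 j=6: 26==26 emit, i++,j++
i=2 j=7: 27<28, i++

8 moves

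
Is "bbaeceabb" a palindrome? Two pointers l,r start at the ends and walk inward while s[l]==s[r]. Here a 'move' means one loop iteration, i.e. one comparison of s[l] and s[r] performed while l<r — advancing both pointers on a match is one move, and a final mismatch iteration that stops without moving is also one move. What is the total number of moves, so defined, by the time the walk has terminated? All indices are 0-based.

4 moves

l=0 r=8: 'b'=='b', l++,r--
l=1 r=7: 'b'=='b', l++,r--
l=2 r=6: 'a'=='a', l++,r--
l=3 r=5: 'e'=='e', l++,r--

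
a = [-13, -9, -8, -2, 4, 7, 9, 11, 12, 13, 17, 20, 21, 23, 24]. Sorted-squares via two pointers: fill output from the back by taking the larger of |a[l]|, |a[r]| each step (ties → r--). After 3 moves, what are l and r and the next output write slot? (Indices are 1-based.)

l=1, r=12, next write slot=12

l=1 r=15: |-13|<=|24| out[15]=576, r--
l=1 r=14: |-13|<=|23| out[14]=529, r--
l=1 r=13: |-13|<=|21| out[13]=441, r--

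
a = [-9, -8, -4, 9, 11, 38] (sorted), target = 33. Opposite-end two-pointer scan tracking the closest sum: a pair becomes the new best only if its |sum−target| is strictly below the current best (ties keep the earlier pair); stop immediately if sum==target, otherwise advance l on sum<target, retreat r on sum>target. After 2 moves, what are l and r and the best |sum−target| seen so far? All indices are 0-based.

l=2, r=5, best |Δ|=3

[0,5] -9+38=29 d=4 * → l++
[1,5] -8+38=30 d=3 * → l++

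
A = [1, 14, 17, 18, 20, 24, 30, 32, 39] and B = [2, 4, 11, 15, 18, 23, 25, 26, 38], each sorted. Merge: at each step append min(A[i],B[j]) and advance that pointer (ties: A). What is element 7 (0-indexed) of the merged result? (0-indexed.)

[i=0,j=0] A[i]=1<=B[j]=2 take 1 → i++
[i=1,j=0] A[i]=14>B[j]=2 take 2 → j++
[i=1,j=1] A[i]=14>B[j]=4 take 4 → j++
[i=1,j=2] A[i]=14>B[j]=11 take 11 → j++
[i=1,j=3] A[i]=14<=B[j]=15 take 14 → i++
[i=2,j=3] A[i]=17>B[j]=15 take 15 → j++
[i=2,j=4] A[i]=17<=B[j]=18 take 17 → i++
[i=3,j=4] A[i]=18<=B[j]=18 take 18 → i++
[i=4,j=4] A[i]=20>B[j]=18 take 18 → j++
[i=4,j=5] A[i]=20<=B[j]=23 take 20 → i++
[i=5,j=5] A[i]=24>B[j]=23 take 23 → j++
[i=5,j=6] A[i]=24<=B[j]=25 take 24 → i++
[i=6,j=6] A[i]=30>B[j]=25 take 25 → j++
[i=6,j=7] A[i]=30>B[j]=26 take 26 → j++
[i=6,j=8] A[i]=30<=B[j]=38 take 30 → i++
[i=7,j=8] A[i]=32<=B[j]=38 take 32 → i++
[i=8,j=8] A[i]=39>B[j]=38 take 38 → j++
[i=8,j=9] B done, take A[i]=39 → i++

merged[7] = 18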